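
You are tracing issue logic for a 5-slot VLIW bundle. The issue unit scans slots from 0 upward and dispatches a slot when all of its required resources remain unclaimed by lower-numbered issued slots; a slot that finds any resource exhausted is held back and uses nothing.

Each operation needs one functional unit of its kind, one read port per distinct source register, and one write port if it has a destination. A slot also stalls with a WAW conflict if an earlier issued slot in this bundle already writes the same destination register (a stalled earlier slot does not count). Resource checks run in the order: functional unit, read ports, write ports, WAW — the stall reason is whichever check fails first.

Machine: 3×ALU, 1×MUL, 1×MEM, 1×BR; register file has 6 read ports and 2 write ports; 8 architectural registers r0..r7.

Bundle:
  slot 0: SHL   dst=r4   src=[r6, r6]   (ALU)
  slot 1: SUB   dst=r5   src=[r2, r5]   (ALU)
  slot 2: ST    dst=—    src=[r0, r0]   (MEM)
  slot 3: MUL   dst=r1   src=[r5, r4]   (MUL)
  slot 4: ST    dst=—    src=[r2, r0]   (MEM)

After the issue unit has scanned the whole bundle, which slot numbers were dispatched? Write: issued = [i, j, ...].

#0 ALU src=r6,r6 dispatched  <A:2 Mu:1 Ld:1 B:1 rd:5 wr:1>
#1 ALU src=r2,r5 dispatched  <A:1 Mu:1 Ld:1 B:1 rd:3 wr:0>
#2 MEM src=r0,r0 dispatched  <A:1 Mu:1 Ld:0 B:1 rd:2 wr:0>
#3 MUL src=r5,r4 held:WR_PORT  <A:1 Mu:1 Ld:0 B:1 rd:2 wr:0>
#4 MEM src=r2,r0 held:FU  <A:1 Mu:1 Ld:0 B:1 rd:2 wr:0>

issued = [0, 1, 2]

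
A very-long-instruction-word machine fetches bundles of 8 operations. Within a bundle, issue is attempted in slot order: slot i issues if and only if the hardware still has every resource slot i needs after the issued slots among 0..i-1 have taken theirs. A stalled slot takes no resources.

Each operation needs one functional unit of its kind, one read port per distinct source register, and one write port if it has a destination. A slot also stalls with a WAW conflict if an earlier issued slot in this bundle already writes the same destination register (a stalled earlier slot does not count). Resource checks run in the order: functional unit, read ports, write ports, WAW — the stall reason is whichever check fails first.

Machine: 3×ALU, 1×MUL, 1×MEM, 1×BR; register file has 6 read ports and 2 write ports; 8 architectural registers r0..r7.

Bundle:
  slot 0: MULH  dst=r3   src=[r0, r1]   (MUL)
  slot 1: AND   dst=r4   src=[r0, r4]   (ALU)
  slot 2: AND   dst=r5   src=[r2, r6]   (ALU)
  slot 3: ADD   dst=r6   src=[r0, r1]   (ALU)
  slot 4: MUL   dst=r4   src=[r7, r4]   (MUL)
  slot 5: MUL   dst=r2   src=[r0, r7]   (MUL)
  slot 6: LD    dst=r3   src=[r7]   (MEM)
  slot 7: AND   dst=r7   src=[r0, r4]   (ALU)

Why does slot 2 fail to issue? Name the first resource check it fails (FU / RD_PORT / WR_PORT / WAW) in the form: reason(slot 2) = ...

reason(slot 2) = WR_PORT

#0 MUL src=r0,r1 dispatched  <A:3 Mu:0 Ld:1 B:1 rd:4 wr:1>
#1 ALU src=r0,r4 dispatched  <A:2 Mu:0 Ld:1 B:1 rd:2 wr:0>
#2 ALU src=r2,r6 held:WR_PORT  <A:2 Mu:0 Ld:1 B:1 rd:2 wr:0>
#3 ALU src=r0,r1 held:WR_PORT  <A:2 Mu:0 Ld:1 B:1 rd:2 wr:0>
#4 MUL src=r7,r4 held:FU  <A:2 Mu:0 Ld:1 B:1 rd:2 wr:0>
#5 MUL src=r0,r7 held:FU  <A:2 Mu:0 Ld:1 B:1 rd:2 wr:0>
#6 MEM src=r7 held:WR_PORT  <A:2 Mu:0 Ld:1 B:1 rd:2 wr:0>
#7 ALU src=r0,r4 held:WR_PORT  <A:2 Mu:0 Ld:1 B:1 rd:2 wr:0>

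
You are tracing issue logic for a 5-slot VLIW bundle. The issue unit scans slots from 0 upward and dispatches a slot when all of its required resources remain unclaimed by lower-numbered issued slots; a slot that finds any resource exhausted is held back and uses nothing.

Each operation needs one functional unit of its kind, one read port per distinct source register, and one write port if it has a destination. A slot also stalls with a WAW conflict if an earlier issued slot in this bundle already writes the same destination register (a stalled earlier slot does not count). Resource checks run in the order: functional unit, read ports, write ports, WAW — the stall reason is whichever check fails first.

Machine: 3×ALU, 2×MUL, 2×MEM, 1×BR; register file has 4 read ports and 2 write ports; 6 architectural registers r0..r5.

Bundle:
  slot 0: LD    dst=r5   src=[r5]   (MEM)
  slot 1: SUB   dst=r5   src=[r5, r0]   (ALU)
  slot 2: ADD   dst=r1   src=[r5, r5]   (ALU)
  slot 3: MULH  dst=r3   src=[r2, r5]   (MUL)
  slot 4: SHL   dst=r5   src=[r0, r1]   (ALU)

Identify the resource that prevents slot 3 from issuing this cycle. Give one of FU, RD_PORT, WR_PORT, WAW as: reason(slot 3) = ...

#0 MEM src=r5 dispatched  <A:3 Mu:2 Ld:1 B:1 rd:3 wr:1>
#1 ALU src=r5,r0 held:WAW  <A:3 Mu:2 Ld:1 B:1 rd:3 wr:1>
#2 ALU src=r5,r5 dispatched  <A:2 Mu:2 Ld:1 B:1 rd:2 wr:0>
#3 MUL src=r2,r5 held:WR_PORT  <A:2 Mu:2 Ld:1 B:1 rd:2 wr:0>
#4 ALU src=r0,r1 held:WR_PORT  <A:2 Mu:2 Ld:1 B:1 rd:2 wr:0>

reason(slot 3) = WR_PORT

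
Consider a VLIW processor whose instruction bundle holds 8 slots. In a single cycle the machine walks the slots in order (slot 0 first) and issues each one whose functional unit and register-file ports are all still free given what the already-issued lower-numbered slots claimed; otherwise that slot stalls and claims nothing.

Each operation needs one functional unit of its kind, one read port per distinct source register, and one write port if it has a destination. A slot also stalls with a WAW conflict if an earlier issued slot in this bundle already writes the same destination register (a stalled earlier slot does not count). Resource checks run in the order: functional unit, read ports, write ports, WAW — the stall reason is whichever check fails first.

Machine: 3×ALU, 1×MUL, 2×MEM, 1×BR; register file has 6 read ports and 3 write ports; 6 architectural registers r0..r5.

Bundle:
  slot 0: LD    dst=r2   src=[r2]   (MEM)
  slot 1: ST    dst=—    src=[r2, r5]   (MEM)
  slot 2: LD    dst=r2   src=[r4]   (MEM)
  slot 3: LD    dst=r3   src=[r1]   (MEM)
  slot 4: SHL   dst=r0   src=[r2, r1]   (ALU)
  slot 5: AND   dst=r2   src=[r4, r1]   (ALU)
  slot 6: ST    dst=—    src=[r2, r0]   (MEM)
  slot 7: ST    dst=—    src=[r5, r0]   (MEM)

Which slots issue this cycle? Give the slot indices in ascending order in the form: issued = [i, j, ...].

  0. MEM→r2 ⇒ go  {3A/1Mu/1Ld/1B | 5r 2w}
  1. MEM ⇒ go  {3A/1Mu/0Ld/1B | 3r 2w}
  2. MEM→r2 ⇒ no(FU)  {3A/1Mu/0Ld/1B | 3r 2w}
  3. MEM→r3 ⇒ no(FU)  {3A/1Mu/0Ld/1B | 3r 2w}
  4. ALU→r0 ⇒ go  {2A/1Mu/0Ld/1B | 1r 1w}
  5. ALU→r2 ⇒ no(RD_PORT)  {2A/1Mu/0Ld/1B | 1r 1w}
  6. MEM ⇒ no(FU)  {2A/1Mu/0Ld/1B | 1r 1w}
  7. MEM ⇒ no(FU)  {2A/1Mu/0Ld/1B | 1r 1w}

issued = [0, 1, 4]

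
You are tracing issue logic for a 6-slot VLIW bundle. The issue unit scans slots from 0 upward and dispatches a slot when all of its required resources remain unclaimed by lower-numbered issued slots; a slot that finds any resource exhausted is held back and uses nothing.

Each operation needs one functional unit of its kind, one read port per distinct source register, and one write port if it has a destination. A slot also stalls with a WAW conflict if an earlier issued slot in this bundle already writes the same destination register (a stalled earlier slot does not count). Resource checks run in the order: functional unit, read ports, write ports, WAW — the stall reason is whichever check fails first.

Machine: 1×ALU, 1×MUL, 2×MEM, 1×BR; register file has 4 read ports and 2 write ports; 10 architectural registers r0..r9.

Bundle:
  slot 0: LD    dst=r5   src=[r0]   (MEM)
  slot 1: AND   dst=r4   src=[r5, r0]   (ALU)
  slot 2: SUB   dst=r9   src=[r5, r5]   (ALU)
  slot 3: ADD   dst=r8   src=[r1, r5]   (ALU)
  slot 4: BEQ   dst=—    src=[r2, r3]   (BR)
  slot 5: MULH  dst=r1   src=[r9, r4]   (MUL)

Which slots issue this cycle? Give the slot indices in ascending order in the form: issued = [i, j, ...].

issued = [0, 1]

[0] MEM needs rd=1 wr=1: ok; after: ALU=1 MUL=1 MEM=1 BR=1, R=3, W=1
[1] ALU needs rd=2 wr=1: ok; after: ALU=0 MUL=1 MEM=1 BR=1, R=1, W=0
[2] ALU needs rd=1 wr=1: FU; after: ALU=0 MUL=1 MEM=1 BR=1, R=1, W=0
[3] ALU needs rd=2 wr=1: FU; after: ALU=0 MUL=1 MEM=1 BR=1, R=1, W=0
[4] BR needs rd=2 wr=0: RD_PORT; after: ALU=0 MUL=1 MEM=1 BR=1, R=1, W=0
[5] MUL needs rd=2 wr=1: RD_PORT; after: ALU=0 MUL=1 MEM=1 BR=1, R=1, W=0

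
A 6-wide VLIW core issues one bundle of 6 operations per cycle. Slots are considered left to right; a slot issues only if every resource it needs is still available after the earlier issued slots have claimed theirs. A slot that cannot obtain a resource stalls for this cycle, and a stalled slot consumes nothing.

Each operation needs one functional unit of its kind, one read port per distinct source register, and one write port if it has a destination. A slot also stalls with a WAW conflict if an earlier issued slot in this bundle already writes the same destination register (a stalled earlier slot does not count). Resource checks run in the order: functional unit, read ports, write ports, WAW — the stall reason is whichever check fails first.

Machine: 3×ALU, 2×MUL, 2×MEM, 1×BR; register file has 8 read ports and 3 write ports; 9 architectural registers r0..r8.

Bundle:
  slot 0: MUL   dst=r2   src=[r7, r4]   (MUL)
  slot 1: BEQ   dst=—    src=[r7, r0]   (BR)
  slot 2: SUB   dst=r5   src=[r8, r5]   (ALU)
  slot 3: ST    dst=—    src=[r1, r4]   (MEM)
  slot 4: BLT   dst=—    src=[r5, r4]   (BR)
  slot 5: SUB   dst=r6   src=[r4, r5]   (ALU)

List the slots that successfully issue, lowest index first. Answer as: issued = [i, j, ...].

issued = [0, 1, 2, 3]

#0 MUL src=r7,r4 dispatched  <A:3 Mu:1 Ld:2 B:1 rd:6 wr:2>
#1 BR src=r7,r0 dispatched  <A:3 Mu:1 Ld:2 B:0 rd:4 wr:2>
#2 ALU src=r8,r5 dispatched  <A:2 Mu:1 Ld:2 B:0 rd:2 wr:1>
#3 MEM src=r1,r4 dispatched  <A:2 Mu:1 Ld:1 B:0 rd:0 wr:1>
#4 BR src=r5,r4 held:FU  <A:2 Mu:1 Ld:1 B:0 rd:0 wr:1>
#5 ALU src=r4,r5 held:RD_PORT  <A:2 Mu:1 Ld:1 B:0 rd:0 wr:1>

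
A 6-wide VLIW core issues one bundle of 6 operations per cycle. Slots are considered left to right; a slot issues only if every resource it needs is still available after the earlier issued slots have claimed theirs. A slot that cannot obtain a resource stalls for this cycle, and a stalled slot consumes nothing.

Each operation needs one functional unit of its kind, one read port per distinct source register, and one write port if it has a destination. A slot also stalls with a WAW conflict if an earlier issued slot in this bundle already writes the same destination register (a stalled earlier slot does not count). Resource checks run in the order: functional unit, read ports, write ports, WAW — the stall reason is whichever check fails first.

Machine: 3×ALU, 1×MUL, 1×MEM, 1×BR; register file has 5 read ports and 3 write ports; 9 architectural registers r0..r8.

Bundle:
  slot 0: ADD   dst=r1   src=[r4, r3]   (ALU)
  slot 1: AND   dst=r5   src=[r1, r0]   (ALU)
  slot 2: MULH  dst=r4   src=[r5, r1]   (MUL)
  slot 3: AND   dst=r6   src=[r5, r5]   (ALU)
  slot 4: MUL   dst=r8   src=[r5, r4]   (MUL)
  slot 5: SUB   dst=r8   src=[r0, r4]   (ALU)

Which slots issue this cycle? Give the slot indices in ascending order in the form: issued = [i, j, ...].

issued = [0, 1, 3]

  0. ALU→r1 ⇒ go  {2A/1Mu/1Ld/1B | 3r 2w}
  1. ALU→r5 ⇒ go  {1A/1Mu/1Ld/1B | 1r 1w}
  2. MUL→r4 ⇒ no(RD_PORT)  {1A/1Mu/1Ld/1B | 1r 1w}
  3. ALU→r6 ⇒ go  {0A/1Mu/1Ld/1B | 0r 0w}
  4. MUL→r8 ⇒ no(RD_PORT)  {0A/1Mu/1Ld/1B | 0r 0w}
  5. ALU→r8 ⇒ no(FU)  {0A/1Mu/1Ld/1B | 0r 0w}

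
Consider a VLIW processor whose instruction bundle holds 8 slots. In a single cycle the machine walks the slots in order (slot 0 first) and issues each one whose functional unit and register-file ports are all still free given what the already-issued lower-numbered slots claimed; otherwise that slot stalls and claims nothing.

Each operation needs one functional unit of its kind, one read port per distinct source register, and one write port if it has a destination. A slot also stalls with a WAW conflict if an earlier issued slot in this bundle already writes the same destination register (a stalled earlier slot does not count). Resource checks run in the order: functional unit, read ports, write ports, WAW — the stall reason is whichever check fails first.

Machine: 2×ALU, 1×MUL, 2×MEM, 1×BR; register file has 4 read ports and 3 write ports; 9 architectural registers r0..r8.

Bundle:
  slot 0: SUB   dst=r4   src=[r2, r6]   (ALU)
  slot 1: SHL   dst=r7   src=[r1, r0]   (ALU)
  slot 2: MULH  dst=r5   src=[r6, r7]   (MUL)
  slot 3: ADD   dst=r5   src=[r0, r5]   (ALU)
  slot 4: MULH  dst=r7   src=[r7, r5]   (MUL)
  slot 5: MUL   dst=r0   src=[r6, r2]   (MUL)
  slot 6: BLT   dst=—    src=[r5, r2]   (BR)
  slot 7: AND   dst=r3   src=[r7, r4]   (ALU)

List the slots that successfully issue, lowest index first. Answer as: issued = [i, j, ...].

(0) want 1×ALU +2rd +1wr — yes → AL1|MU1|ME2|BR1|rd2|wr2
(1) want 1×ALU +2rd +1wr — yes → AL0|MU1|ME2|BR1|rd0|wr1
(2) want 1×MUL +2rd +1wr — RD_PORT → AL0|MU1|ME2|BR1|rd0|wr1
(3) want 1×ALU +2rd +1wr — FU → AL0|MU1|ME2|BR1|rd0|wr1
(4) want 1×MUL +2rd +1wr — RD_PORT → AL0|MU1|ME2|BR1|rd0|wr1
(5) want 1×MUL +2rd +1wr — RD_PORT → AL0|MU1|ME2|BR1|rd0|wr1
(6) want 1×BR +2rd +0wr — RD_PORT → AL0|MU1|ME2|BR1|rd0|wr1
(7) want 1×ALU +2rd +1wr — FU → AL0|MU1|ME2|BR1|rd0|wr1

issued = [0, 1]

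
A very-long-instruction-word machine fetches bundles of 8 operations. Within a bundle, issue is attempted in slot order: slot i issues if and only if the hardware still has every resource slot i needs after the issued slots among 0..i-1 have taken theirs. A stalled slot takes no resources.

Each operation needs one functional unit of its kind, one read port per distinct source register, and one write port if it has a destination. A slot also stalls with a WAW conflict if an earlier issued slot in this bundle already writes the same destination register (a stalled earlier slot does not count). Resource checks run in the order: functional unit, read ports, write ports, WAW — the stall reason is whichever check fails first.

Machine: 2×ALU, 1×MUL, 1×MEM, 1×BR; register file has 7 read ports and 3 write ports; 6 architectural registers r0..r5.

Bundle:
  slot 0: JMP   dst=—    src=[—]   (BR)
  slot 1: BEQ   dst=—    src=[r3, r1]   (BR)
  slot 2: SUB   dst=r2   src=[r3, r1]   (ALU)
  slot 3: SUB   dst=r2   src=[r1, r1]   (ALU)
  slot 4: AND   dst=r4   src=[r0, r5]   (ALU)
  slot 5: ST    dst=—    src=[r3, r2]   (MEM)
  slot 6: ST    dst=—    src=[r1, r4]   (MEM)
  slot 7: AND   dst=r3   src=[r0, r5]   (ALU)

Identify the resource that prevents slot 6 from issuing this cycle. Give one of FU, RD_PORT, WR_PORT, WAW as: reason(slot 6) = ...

#0 BR src=- dispatched  <A:2 Mu:1 Ld:1 B:0 rd:7 wr:3>
#1 BR src=r3,r1 held:FU  <A:2 Mu:1 Ld:1 B:0 rd:7 wr:3>
#2 ALU src=r3,r1 dispatched  <A:1 Mu:1 Ld:1 B:0 rd:5 wr:2>
#3 ALU src=r1,r1 held:WAW  <A:1 Mu:1 Ld:1 B:0 rd:5 wr:2>
#4 ALU src=r0,r5 dispatched  <A:0 Mu:1 Ld:1 B:0 rd:3 wr:1>
#5 MEM src=r3,r2 dispatched  <A:0 Mu:1 Ld:0 B:0 rd:1 wr:1>
#6 MEM src=r1,r4 held:FU  <A:0 Mu:1 Ld:0 B:0 rd:1 wr:1>
#7 ALU src=r0,r5 held:FU  <A:0 Mu:1 Ld:0 B:0 rd:1 wr:1>

reason(slot 6) = FU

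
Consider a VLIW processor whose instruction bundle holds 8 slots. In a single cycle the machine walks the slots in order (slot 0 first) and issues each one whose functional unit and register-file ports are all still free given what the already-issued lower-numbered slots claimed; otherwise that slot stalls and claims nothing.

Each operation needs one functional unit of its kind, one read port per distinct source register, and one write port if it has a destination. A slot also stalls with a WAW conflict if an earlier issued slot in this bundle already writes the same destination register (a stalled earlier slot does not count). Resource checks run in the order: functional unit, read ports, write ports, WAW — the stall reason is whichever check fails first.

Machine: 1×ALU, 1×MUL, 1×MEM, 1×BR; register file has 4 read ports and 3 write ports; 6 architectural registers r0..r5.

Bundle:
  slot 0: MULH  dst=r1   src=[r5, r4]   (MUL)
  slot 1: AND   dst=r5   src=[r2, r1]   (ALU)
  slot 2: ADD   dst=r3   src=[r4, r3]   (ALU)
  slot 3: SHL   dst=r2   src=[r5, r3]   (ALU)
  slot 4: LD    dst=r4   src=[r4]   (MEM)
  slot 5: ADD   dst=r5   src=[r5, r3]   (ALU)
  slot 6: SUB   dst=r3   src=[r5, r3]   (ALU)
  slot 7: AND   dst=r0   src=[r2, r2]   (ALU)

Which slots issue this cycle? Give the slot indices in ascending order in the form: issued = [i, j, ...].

issued = [0, 1]

  0. MUL→r1 ⇒ go  {1A/0Mu/1Ld/1B | 2r 2w}
  1. ALU→r5 ⇒ go  {0A/0Mu/1Ld/1B | 0r 1w}
  2. ALU→r3 ⇒ no(FU)  {0A/0Mu/1Ld/1B | 0r 1w}
  3. ALU→r2 ⇒ no(FU)  {0A/0Mu/1Ld/1B | 0r 1w}
  4. MEM→r4 ⇒ no(RD_PORT)  {0A/0Mu/1Ld/1B | 0r 1w}
  5. ALU→r5 ⇒ no(FU)  {0A/0Mu/1Ld/1B | 0r 1w}
  6. ALU→r3 ⇒ no(FU)  {0A/0Mu/1Ld/1B | 0r 1w}
  7. ALU→r0 ⇒ no(FU)  {0A/0Mu/1Ld/1B | 0r 1w}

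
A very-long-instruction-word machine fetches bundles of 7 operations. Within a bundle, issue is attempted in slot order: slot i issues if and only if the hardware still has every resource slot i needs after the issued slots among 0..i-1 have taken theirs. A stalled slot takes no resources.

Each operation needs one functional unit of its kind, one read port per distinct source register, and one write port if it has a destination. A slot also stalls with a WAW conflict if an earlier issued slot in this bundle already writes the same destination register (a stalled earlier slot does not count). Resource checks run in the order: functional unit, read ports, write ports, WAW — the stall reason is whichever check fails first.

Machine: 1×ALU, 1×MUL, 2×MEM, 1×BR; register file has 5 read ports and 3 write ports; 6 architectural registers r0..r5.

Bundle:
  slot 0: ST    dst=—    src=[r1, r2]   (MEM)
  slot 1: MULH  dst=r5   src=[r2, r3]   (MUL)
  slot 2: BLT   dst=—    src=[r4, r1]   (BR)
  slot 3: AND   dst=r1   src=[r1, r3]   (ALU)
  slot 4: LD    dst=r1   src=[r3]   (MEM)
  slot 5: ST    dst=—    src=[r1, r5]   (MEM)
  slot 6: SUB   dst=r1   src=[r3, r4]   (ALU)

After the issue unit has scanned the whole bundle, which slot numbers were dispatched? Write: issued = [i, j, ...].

issued = [0, 1, 4]

slot 0 (MEM): ISSUE — free A1,Mu1,Ld1,B1 rp3 wp3
slot 1 (MUL): ISSUE — free A1,Mu0,Ld1,B1 rp1 wp2
slot 2 (BR): stall RD_PORT — free A1,Mu0,Ld1,B1 rp1 wp2
slot 3 (ALU): stall RD_PORT — free A1,Mu0,Ld1,B1 rp1 wp2
slot 4 (MEM): ISSUE — free A1,Mu0,Ld0,B1 rp0 wp1
slot 5 (MEM): stall FU — free A1,Mu0,Ld0,B1 rp0 wp1
slot 6 (ALU): stall RD_PORT — free A1,Mu0,Ld0,B1 rp0 wp1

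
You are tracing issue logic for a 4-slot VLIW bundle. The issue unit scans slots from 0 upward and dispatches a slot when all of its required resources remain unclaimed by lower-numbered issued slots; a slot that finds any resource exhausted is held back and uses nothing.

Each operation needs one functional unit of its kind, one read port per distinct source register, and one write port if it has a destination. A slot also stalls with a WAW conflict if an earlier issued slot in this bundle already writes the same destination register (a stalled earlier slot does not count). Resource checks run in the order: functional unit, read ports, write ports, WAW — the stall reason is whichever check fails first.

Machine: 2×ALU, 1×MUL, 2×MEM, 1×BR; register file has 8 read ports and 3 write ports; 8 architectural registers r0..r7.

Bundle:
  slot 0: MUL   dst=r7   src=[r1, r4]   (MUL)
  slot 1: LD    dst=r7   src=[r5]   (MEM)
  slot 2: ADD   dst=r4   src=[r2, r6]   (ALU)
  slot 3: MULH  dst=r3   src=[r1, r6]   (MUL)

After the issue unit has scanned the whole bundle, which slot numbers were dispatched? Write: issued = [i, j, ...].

issued = [0, 2]

#0 MUL src=r1,r4 dispatched  <A:2 Mu:0 Ld:2 B:1 rd:6 wr:2>
#1 MEM src=r5 held:WAW  <A:2 Mu:0 Ld:2 B:1 rd:6 wr:2>
#2 ALU src=r2,r6 dispatched  <A:1 Mu:0 Ld:2 B:1 rd:4 wr:1>
#3 MUL src=r1,r6 held:FU  <A:1 Mu:0 Ld:2 B:1 rd:4 wr:1>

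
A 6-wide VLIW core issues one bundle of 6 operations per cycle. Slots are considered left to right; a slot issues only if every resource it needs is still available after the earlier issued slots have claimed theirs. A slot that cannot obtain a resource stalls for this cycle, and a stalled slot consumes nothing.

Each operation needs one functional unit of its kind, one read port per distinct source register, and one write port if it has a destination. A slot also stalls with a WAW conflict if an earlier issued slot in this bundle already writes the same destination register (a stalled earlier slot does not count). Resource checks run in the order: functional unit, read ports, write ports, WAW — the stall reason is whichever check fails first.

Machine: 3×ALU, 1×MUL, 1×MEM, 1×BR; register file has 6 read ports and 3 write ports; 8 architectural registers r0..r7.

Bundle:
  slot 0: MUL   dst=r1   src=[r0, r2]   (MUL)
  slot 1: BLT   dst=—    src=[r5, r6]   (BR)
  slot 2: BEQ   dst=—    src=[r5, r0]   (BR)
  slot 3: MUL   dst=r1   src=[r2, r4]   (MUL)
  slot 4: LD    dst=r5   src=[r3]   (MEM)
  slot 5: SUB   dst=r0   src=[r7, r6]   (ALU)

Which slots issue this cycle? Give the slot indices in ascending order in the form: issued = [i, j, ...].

slot 0 (MUL): ISSUE — free A3,Mu0,Ld1,B1 rp4 wp2
slot 1 (BR): ISSUE — free A3,Mu0,Ld1,B0 rp2 wp2
slot 2 (BR): stall FU — free A3,Mu0,Ld1,B0 rp2 wp2
slot 3 (MUL): stall FU — free A3,Mu0,Ld1,B0 rp2 wp2
slot 4 (MEM): ISSUE — free A3,Mu0,Ld0,B0 rp1 wp1
slot 5 (ALU): stall RD_PORT — free A3,Mu0,Ld0,B0 rp1 wp1

issued = [0, 1, 4]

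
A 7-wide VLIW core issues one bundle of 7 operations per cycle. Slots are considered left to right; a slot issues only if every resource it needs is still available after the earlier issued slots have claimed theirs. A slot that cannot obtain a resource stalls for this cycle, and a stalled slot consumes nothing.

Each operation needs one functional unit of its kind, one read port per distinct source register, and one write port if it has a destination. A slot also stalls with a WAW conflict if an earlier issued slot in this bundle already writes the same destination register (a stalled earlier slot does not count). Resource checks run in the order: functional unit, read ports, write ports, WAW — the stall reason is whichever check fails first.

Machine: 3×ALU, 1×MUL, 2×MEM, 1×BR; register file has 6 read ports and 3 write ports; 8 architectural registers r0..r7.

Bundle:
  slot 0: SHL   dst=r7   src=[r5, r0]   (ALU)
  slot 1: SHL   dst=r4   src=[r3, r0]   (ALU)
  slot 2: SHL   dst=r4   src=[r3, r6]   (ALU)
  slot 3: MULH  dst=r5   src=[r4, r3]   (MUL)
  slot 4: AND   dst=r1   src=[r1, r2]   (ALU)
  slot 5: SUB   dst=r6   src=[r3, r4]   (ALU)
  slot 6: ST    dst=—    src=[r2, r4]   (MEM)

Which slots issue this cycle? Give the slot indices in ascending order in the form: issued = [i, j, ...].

issued = [0, 1, 3]

  0. ALU→r7 ⇒ go  {2A/1Mu/2Ld/1B | 4r 2w}
  1. ALU→r4 ⇒ go  {1A/1Mu/2Ld/1B | 2r 1w}
  2. ALU→r4 ⇒ no(WAW)  {1A/1Mu/2Ld/1B | 2r 1w}
  3. MUL→r5 ⇒ go  {1A/0Mu/2Ld/1B | 0r 0w}
  4. ALU→r1 ⇒ no(RD_PORT)  {1A/0Mu/2Ld/1B | 0r 0w}
  5. ALU→r6 ⇒ no(RD_PORT)  {1A/0Mu/2Ld/1B | 0r 0w}
  6. MEM ⇒ no(RD_PORT)  {1A/0Mu/2Ld/1B | 0r 0w}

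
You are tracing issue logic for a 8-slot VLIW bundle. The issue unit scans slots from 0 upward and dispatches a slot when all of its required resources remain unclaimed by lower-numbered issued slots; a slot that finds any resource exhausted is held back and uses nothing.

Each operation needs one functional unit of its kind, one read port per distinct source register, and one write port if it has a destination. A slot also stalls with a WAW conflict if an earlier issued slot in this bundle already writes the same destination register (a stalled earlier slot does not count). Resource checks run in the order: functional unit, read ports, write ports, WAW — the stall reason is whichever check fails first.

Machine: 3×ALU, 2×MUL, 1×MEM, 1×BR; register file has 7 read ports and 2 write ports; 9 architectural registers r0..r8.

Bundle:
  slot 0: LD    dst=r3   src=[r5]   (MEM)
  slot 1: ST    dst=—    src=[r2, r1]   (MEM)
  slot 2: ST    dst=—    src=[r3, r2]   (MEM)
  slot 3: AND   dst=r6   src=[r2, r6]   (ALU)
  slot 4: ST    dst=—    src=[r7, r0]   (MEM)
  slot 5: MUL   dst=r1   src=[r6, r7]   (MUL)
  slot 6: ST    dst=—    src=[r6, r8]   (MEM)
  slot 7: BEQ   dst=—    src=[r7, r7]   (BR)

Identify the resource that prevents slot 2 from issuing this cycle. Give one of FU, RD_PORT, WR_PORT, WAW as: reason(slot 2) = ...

reason(slot 2) = FU

slot 0 (MEM): ISSUE — free A3,Mu2,Ld0,B1 rp6 wp1
slot 1 (MEM): stall FU — free A3,Mu2,Ld0,B1 rp6 wp1
slot 2 (MEM): stall FU — free A3,Mu2,Ld0,B1 rp6 wp1
slot 3 (ALU): ISSUE — free A2,Mu2,Ld0,B1 rp4 wp0
slot 4 (MEM): stall FU — free A2,Mu2,Ld0,B1 rp4 wp0
slot 5 (MUL): stall WR_PORT — free A2,Mu2,Ld0,B1 rp4 wp0
slot 6 (MEM): stall FU — free A2,Mu2,Ld0,B1 rp4 wp0
slot 7 (BR): ISSUE — free A2,Mu2,Ld0,B0 rp3 wp0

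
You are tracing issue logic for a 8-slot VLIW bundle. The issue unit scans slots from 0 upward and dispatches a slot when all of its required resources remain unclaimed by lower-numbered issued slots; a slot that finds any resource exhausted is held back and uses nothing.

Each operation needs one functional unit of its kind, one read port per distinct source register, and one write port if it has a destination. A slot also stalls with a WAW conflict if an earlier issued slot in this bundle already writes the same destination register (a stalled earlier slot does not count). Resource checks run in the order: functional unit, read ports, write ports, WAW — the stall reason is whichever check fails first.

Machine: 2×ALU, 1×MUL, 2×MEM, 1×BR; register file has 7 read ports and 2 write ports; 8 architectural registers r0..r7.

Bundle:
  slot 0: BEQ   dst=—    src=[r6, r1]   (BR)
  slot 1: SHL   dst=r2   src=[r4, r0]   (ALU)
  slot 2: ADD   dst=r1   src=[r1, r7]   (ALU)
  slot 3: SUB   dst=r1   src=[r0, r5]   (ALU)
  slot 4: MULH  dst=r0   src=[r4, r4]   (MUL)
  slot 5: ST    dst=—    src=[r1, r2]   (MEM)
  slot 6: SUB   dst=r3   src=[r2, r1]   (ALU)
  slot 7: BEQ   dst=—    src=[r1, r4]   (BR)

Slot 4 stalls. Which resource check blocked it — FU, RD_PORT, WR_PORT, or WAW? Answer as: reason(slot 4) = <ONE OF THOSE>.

reason(slot 4) = WR_PORT

[0] BR needs rd=2 wr=0: ok; after: ALU=2 MUL=1 MEM=2 BR=0, R=5, W=2
[1] ALU needs rd=2 wr=1: ok; after: ALU=1 MUL=1 MEM=2 BR=0, R=3, W=1
[2] ALU needs rd=2 wr=1: ok; after: ALU=0 MUL=1 MEM=2 BR=0, R=1, W=0
[3] ALU needs rd=2 wr=1: FU; after: ALU=0 MUL=1 MEM=2 BR=0, R=1, W=0
[4] MUL needs rd=1 wr=1: WR_PORT; after: ALU=0 MUL=1 MEM=2 BR=0, R=1, W=0
[5] MEM needs rd=2 wr=0: RD_PORT; after: ALU=0 MUL=1 MEM=2 BR=0, R=1, W=0
[6] ALU needs rd=2 wr=1: FU; after: ALU=0 MUL=1 MEM=2 BR=0, R=1, W=0
[7] BR needs rd=2 wr=0: FU; after: ALU=0 MUL=1 MEM=2 BR=0, R=1, W=0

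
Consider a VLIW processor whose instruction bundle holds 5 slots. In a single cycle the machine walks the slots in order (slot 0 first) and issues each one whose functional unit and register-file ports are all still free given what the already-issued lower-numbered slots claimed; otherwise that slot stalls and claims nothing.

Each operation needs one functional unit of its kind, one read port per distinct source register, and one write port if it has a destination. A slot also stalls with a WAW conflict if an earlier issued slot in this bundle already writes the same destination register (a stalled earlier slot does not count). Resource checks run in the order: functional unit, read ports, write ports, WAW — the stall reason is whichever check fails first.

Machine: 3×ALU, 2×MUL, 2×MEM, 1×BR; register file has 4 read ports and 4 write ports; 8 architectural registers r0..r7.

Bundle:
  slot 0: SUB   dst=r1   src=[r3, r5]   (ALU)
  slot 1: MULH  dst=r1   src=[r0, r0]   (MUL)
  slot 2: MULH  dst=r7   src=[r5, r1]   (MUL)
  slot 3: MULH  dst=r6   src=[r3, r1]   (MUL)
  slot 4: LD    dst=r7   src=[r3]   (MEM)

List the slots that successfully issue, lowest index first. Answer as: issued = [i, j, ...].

[0] ALU needs rd=2 wr=1: ok; after: ALU=2 MUL=2 MEM=2 BR=1, R=2, W=3
[1] MUL needs rd=1 wr=1: WAW; after: ALU=2 MUL=2 MEM=2 BR=1, R=2, W=3
[2] MUL needs rd=2 wr=1: ok; after: ALU=2 MUL=1 MEM=2 BR=1, R=0, W=2
[3] MUL needs rd=2 wr=1: RD_PORT; after: ALU=2 MUL=1 MEM=2 BR=1, R=0, W=2
[4] MEM needs rd=1 wr=1: RD_PORT; after: ALU=2 MUL=1 MEM=2 BR=1, R=0, W=2

issued = [0, 2]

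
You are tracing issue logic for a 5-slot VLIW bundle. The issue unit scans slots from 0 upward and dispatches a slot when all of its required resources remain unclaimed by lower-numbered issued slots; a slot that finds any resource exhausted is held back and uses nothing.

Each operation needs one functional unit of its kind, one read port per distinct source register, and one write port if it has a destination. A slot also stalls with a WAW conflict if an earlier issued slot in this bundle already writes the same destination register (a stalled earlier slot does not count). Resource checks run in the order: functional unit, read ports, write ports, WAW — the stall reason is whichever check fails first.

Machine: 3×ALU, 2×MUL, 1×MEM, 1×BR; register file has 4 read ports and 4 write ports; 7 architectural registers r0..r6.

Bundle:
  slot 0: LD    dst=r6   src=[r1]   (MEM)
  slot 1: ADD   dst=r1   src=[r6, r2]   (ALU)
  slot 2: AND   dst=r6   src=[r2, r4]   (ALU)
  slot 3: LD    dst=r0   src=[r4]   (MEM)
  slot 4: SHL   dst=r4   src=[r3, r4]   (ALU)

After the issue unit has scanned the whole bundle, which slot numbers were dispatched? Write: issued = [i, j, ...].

issued = [0, 1]

  0. MEM→r6 ⇒ go  {3A/2Mu/0Ld/1B | 3r 3w}
  1. ALU→r1 ⇒ go  {2A/2Mu/0Ld/1B | 1r 2w}
  2. ALU→r6 ⇒ no(RD_PORT)  {2A/2Mu/0Ld/1B | 1r 2w}
  3. MEM→r0 ⇒ no(FU)  {2A/2Mu/0Ld/1B | 1r 2w}
  4. ALU→r4 ⇒ no(RD_PORT)  {2A/2Mu/0Ld/1B | 1r 2w}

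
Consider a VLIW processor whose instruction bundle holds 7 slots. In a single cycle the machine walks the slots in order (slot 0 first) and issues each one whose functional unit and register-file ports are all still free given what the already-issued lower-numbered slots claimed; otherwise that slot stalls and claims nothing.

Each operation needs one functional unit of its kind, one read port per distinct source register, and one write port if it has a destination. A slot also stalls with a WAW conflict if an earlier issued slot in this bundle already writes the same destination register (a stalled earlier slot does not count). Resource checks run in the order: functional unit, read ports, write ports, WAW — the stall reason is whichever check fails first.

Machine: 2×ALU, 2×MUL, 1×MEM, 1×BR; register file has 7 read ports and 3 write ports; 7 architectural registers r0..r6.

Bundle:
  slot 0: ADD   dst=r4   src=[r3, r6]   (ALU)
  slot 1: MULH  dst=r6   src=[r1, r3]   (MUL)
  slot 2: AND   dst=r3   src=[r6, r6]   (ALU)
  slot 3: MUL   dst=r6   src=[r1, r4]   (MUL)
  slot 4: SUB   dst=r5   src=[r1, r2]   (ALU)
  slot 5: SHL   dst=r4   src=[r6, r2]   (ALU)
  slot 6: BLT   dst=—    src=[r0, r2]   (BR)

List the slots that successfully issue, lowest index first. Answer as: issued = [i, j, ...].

issued = [0, 1, 2, 6]

slot 0 (ALU): ISSUE — free A1,Mu2,Ld1,B1 rp5 wp2
slot 1 (MUL): ISSUE — free A1,Mu1,Ld1,B1 rp3 wp1
slot 2 (ALU): ISSUE — free A0,Mu1,Ld1,B1 rp2 wp0
slot 3 (MUL): stall WR_PORT — free A0,Mu1,Ld1,B1 rp2 wp0
slot 4 (ALU): stall FU — free A0,Mu1,Ld1,B1 rp2 wp0
slot 5 (ALU): stall FU — free A0,Mu1,Ld1,B1 rp2 wp0
slot 6 (BR): ISSUE — free A0,Mu1,Ld1,B0 rp0 wp0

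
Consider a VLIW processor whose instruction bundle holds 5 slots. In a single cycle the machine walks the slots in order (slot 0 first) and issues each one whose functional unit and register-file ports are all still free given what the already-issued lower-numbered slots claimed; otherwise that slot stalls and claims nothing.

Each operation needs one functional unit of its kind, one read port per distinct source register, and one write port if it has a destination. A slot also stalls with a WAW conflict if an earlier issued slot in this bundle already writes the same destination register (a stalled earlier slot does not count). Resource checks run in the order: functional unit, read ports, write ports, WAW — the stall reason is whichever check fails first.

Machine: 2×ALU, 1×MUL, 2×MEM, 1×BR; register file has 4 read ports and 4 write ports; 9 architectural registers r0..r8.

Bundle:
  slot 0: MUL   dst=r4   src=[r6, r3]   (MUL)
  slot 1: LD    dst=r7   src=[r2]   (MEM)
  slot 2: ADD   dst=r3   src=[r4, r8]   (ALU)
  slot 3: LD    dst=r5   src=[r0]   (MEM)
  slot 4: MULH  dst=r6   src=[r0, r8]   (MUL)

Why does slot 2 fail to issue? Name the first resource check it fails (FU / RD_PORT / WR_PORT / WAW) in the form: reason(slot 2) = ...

slot 0 (MUL): ISSUE — free A2,Mu0,Ld2,B1 rp2 wp3
slot 1 (MEM): ISSUE — free A2,Mu0,Ld1,B1 rp1 wp2
slot 2 (ALU): stall RD_PORT — free A2,Mu0,Ld1,B1 rp1 wp2
slot 3 (MEM): ISSUE — free A2,Mu0,Ld0,B1 rp0 wp1
slot 4 (MUL): stall FU — free A2,Mu0,Ld0,B1 rp0 wp1

reason(slot 2) = RD_PORT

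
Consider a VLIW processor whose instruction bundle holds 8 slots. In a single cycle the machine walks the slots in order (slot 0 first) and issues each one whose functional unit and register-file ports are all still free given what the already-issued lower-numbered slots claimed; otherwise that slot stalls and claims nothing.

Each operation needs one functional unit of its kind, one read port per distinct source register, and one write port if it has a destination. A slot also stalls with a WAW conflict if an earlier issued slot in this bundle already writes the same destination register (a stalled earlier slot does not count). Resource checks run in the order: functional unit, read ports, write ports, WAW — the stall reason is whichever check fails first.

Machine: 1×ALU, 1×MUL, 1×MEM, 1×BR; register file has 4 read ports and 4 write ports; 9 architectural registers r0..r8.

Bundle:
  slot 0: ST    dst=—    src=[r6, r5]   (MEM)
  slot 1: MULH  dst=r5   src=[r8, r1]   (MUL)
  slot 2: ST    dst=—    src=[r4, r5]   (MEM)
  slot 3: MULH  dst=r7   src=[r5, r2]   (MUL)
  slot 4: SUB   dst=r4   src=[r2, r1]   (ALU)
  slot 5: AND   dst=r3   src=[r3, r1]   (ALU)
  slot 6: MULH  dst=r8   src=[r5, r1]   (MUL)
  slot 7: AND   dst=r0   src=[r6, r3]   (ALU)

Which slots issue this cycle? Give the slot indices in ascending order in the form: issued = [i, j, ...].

issued = [0, 1]

[0] MEM needs rd=2 wr=0: ok; after: ALU=1 MUL=1 MEM=0 BR=1, R=2, W=4
[1] MUL needs rd=2 wr=1: ok; after: ALU=1 MUL=0 MEM=0 BR=1, R=0, W=3
[2] MEM needs rd=2 wr=0: FU; after: ALU=1 MUL=0 MEM=0 BR=1, R=0, W=3
[3] MUL needs rd=2 wr=1: FU; after: ALU=1 MUL=0 MEM=0 BR=1, R=0, W=3
[4] ALU needs rd=2 wr=1: RD_PORT; after: ALU=1 MUL=0 MEM=0 BR=1, R=0, W=3
[5] ALU needs rd=2 wr=1: RD_PORT; after: ALU=1 MUL=0 MEM=0 BR=1, R=0, W=3
[6] MUL needs rd=2 wr=1: FU; after: ALU=1 MUL=0 MEM=0 BR=1, R=0, W=3
[7] ALU needs rd=2 wr=1: RD_PORT; after: ALU=1 MUL=0 MEM=0 BR=1, R=0, W=3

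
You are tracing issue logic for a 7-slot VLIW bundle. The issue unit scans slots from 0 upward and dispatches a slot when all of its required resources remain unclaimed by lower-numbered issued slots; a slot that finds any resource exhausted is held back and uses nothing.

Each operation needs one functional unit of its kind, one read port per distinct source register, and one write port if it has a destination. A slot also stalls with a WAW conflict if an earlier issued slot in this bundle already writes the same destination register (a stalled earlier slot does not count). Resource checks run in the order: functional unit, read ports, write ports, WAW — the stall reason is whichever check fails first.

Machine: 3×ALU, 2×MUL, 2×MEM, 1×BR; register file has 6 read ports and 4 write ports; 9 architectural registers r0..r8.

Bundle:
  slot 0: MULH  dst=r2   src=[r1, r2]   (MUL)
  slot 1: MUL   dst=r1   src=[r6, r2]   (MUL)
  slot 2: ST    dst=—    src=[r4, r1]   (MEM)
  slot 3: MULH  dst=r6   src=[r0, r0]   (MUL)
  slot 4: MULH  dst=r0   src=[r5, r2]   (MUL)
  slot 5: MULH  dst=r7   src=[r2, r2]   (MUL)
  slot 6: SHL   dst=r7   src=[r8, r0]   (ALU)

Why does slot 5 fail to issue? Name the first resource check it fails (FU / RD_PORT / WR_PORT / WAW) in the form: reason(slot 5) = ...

#0 MUL src=r1,r2 dispatched  <A:3 Mu:1 Ld:2 B:1 rd:4 wr:3>
#1 MUL src=r6,r2 dispatched  <A:3 Mu:0 Ld:2 B:1 rd:2 wr:2>
#2 MEM src=r4,r1 dispatched  <A:3 Mu:0 Ld:1 B:1 rd:0 wr:2>
#3 MUL src=r0,r0 held:FU  <A:3 Mu:0 Ld:1 B:1 rd:0 wr:2>
#4 MUL src=r5,r2 held:FU  <A:3 Mu:0 Ld:1 B:1 rd:0 wr:2>
#5 MUL src=r2,r2 held:FU  <A:3 Mu:0 Ld:1 B:1 rd:0 wr:2>
#6 ALU src=r8,r0 held:RD_PORT  <A:3 Mu:0 Ld:1 B:1 rd:0 wr:2>

reason(slot 5) = FU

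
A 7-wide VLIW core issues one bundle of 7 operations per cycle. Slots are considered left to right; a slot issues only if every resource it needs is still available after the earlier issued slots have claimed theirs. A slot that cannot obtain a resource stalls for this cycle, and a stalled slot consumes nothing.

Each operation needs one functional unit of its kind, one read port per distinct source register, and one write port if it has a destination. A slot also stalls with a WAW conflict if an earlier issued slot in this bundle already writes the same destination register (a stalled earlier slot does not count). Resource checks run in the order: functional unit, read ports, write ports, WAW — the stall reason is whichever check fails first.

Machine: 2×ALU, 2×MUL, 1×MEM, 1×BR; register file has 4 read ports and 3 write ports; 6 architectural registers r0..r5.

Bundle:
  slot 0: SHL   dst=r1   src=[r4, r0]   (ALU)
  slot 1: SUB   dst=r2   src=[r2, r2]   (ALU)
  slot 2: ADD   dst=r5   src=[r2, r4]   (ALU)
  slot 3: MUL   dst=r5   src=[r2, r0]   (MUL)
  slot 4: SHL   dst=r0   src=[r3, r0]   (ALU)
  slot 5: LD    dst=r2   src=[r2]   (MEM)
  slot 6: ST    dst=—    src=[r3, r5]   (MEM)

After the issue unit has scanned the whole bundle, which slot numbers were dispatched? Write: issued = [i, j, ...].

issued = [0, 1]

(0) want 1×ALU +2rd +1wr — yes → AL1|MU2|ME1|BR1|rd2|wr2
(1) want 1×ALU +1rd +1wr — yes → AL0|MU2|ME1|BR1|rd1|wr1
(2) want 1×ALU +2rd +1wr — FU → AL0|MU2|ME1|BR1|rd1|wr1
(3) want 1×MUL +2rd +1wr — RD_PORT → AL0|MU2|ME1|BR1|rd1|wr1
(4) want 1×ALU +2rd +1wr — FU → AL0|MU2|ME1|BR1|rd1|wr1
(5) want 1×MEM +1rd +1wr — WAW → AL0|MU2|ME1|BR1|rd1|wr1
(6) want 1×MEM +2rd +0wr — RD_PORT → AL0|MU2|ME1|BR1|rd1|wr1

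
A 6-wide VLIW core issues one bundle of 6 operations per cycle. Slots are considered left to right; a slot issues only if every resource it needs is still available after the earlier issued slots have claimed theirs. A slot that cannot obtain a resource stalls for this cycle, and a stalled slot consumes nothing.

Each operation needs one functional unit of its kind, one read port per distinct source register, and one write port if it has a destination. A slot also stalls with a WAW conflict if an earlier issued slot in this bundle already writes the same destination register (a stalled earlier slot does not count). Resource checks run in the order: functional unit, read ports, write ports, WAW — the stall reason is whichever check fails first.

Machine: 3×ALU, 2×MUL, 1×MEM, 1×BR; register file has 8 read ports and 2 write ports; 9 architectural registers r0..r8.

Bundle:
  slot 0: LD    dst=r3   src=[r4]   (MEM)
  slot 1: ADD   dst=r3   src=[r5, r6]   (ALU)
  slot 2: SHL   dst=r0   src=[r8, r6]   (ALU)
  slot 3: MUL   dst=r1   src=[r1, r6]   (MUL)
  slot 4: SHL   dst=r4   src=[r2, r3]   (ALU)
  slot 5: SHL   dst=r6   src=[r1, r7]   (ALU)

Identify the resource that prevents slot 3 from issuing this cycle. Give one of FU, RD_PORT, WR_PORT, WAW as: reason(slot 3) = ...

[0] MEM needs rd=1 wr=1: ok; after: ALU=3 MUL=2 MEM=0 BR=1, R=7, W=1
[1] ALU needs rd=2 wr=1: WAW; after: ALU=3 MUL=2 MEM=0 BR=1, R=7, W=1
[2] ALU needs rd=2 wr=1: ok; after: ALU=2 MUL=2 MEM=0 BR=1, R=5, W=0
[3] MUL needs rd=2 wr=1: WR_PORT; after: ALU=2 MUL=2 MEM=0 BR=1, R=5, W=0
[4] ALU needs rd=2 wr=1: WR_PORT; after: ALU=2 MUL=2 MEM=0 BR=1, R=5, W=0
[5] ALU needs rd=2 wr=1: WR_PORT; after: ALU=2 MUL=2 MEM=0 BR=1, R=5, W=0

reason(slot 3) = WR_PORT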